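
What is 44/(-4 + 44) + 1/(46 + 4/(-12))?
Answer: 1537/1370 ≈ 1.1219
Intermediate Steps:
44/(-4 + 44) + 1/(46 + 4/(-12)) = 44/40 + 1/(46 + 4*(-1/12)) = 44*(1/40) + 1/(46 - 1/3) = 11/10 + 1/(137/3) = 11/10 + 3/137 = 1537/1370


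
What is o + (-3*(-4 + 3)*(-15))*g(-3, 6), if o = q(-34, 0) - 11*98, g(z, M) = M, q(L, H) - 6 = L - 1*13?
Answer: -1389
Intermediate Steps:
q(L, H) = -7 + L (q(L, H) = 6 + (L - 1*13) = 6 + (L - 13) = 6 + (-13 + L) = -7 + L)
o = -1119 (o = (-7 - 34) - 11*98 = -41 - 1*1078 = -41 - 1078 = -1119)
o + (-3*(-4 + 3)*(-15))*g(-3, 6) = -1119 + (-3*(-4 + 3)*(-15))*6 = -1119 + (-3*(-1)*(-15))*6 = -1119 + (3*(-15))*6 = -1119 - 45*6 = -1119 - 270 = -1389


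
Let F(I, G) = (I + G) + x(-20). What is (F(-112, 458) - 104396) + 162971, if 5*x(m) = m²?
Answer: 59001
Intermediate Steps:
x(m) = m²/5
F(I, G) = 80 + G + I (F(I, G) = (I + G) + (⅕)*(-20)² = (G + I) + (⅕)*400 = (G + I) + 80 = 80 + G + I)
(F(-112, 458) - 104396) + 162971 = ((80 + 458 - 112) - 104396) + 162971 = (426 - 104396) + 162971 = -103970 + 162971 = 59001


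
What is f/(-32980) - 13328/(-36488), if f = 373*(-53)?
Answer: 145111089/150421780 ≈ 0.96469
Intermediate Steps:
f = -19769
f/(-32980) - 13328/(-36488) = -19769/(-32980) - 13328/(-36488) = -19769*(-1/32980) - 13328*(-1/36488) = 19769/32980 + 1666/4561 = 145111089/150421780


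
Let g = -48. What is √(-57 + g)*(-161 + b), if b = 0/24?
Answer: -161*I*√105 ≈ -1649.8*I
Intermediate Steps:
b = 0 (b = 0*(1/24) = 0)
√(-57 + g)*(-161 + b) = √(-57 - 48)*(-161 + 0) = √(-105)*(-161) = (I*√105)*(-161) = -161*I*√105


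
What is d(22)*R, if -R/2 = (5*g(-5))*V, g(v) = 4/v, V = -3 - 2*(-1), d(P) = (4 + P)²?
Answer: -5408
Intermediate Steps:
V = -1 (V = -3 + 2 = -1)
R = -8 (R = -2*5*(4/(-5))*(-1) = -2*5*(4*(-⅕))*(-1) = -2*5*(-⅘)*(-1) = -(-8)*(-1) = -2*4 = -8)
d(22)*R = (4 + 22)²*(-8) = 26²*(-8) = 676*(-8) = -5408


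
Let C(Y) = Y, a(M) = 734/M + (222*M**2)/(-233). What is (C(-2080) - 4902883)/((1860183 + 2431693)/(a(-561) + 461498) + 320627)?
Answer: -51815132185941005/3387325498537439 ≈ -15.297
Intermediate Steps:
a(M) = 734/M - 222*M**2/233 (a(M) = 734/M + (222*M**2)*(-1/233) = 734/M - 222*M**2/233)
(C(-2080) - 4902883)/((1860183 + 2431693)/(a(-561) + 461498) + 320627) = (-2080 - 4902883)/((1860183 + 2431693)/((2/233)*(85511 - 111*(-561)**3)/(-561) + 461498) + 320627) = -4904963/(4291876/((2/233)*(-1/561)*(85511 - 111*(-176558481)) + 461498) + 320627) = -4904963/(4291876/((2/233)*(-1/561)*(85511 + 19597991391) + 461498) + 320627) = -4904963/(4291876/((2/233)*(-1/561)*19598076902 + 461498) + 320627) = -4904963/(4291876/(-39196153804/130713 + 461498) + 320627) = -4904963/(4291876/(21127634270/130713) + 320627) = -4904963/(4291876*(130713/21127634270) + 320627) = -4904963/(280501993794/10563817135 + 320627) = -4904963/3387325498537439/10563817135 = -4904963*10563817135/3387325498537439 = -51815132185941005/3387325498537439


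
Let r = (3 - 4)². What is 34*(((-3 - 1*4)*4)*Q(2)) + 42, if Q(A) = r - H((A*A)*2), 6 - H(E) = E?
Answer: -2814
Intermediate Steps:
H(E) = 6 - E
r = 1 (r = (-1)² = 1)
Q(A) = -5 + 2*A² (Q(A) = 1 - (6 - A*A*2) = 1 - (6 - A²*2) = 1 - (6 - 2*A²) = 1 + (-6 + 2*A²) = -5 + 2*A²)
34*(((-3 - 1*4)*4)*Q(2)) + 42 = 34*(((-3 - 1*4)*4)*(-5 + 2*2²)) + 42 = 34*(((-3 - 4)*4)*(-5 + 2*4)) + 42 = 34*((-7*4)*(-5 + 8)) + 42 = 34*(-28*3) + 42 = 34*(-84) + 42 = -2856 + 42 = -2814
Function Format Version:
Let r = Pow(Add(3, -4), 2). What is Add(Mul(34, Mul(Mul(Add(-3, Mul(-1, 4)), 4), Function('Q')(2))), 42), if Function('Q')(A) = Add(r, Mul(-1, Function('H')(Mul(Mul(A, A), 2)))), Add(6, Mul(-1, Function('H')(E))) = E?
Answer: -2814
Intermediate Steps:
Function('H')(E) = Add(6, Mul(-1, E))
r = 1 (r = Pow(-1, 2) = 1)
Function('Q')(A) = Add(-5, Mul(2, Pow(A, 2))) (Function('Q')(A) = Add(1, Mul(-1, Add(6, Mul(-1, Mul(Mul(A, A), 2))))) = Add(1, Mul(-1, Add(6, Mul(-1, Mul(Pow(A, 2), 2))))) = Add(1, Mul(-1, Add(6, Mul(-1, Mul(2, Pow(A, 2)))))) = Add(1, Mul(-1, Add(6, Mul(-2, Pow(A, 2))))) = Add(1, Add(-6, Mul(2, Pow(A, 2)))) = Add(-5, Mul(2, Pow(A, 2))))
Add(Mul(34, Mul(Mul(Add(-3, Mul(-1, 4)), 4), Function('Q')(2))), 42) = Add(Mul(34, Mul(Mul(Add(-3, Mul(-1, 4)), 4), Add(-5, Mul(2, Pow(2, 2))))), 42) = Add(Mul(34, Mul(Mul(Add(-3, -4), 4), Add(-5, Mul(2, 4)))), 42) = Add(Mul(34, Mul(Mul(-7, 4), Add(-5, 8))), 42) = Add(Mul(34, Mul(-28, 3)), 42) = Add(Mul(34, -84), 42) = Add(-2856, 42) = -2814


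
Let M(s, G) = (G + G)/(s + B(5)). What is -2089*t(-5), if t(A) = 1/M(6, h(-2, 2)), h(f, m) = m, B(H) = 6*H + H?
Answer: -85649/4 ≈ -21412.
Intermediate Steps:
B(H) = 7*H
M(s, G) = 2*G/(35 + s) (M(s, G) = (G + G)/(s + 7*5) = (2*G)/(s + 35) = (2*G)/(35 + s) = 2*G/(35 + s))
t(A) = 41/4 (t(A) = 1/(2*2/(35 + 6)) = 1/(2*2/41) = 1/(2*2*(1/41)) = 1/(4/41) = 41/4)
-2089*t(-5) = -2089*41/4 = -85649/4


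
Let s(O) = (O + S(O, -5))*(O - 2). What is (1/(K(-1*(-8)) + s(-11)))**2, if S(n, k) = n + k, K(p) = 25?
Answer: 1/141376 ≈ 7.0733e-6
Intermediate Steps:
S(n, k) = k + n
s(O) = (-5 + 2*O)*(-2 + O) (s(O) = (O + (-5 + O))*(O - 2) = (-5 + 2*O)*(-2 + O))
(1/(K(-1*(-8)) + s(-11)))**2 = (1/(25 + (10 - 9*(-11) + 2*(-11)**2)))**2 = (1/(25 + (10 + 99 + 2*121)))**2 = (1/(25 + (10 + 99 + 242)))**2 = (1/(25 + 351))**2 = (1/376)**2 = 1/141376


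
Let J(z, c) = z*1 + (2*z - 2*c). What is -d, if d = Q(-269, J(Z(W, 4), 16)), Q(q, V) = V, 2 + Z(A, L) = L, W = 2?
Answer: 26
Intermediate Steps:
Z(A, L) = -2 + L
J(z, c) = -2*c + 3*z (J(z, c) = z + (-2*c + 2*z) = -2*c + 3*z)
d = -26 (d = -2*16 + 3*(-2 + 4) = -32 + 3*2 = -32 + 6 = -26)
-d = -1*(-26) = 26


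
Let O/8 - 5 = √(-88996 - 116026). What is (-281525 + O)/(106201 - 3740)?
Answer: -281485/102461 + 8*I*√205022/102461 ≈ -2.7472 + 0.035353*I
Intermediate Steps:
O = 40 + 8*I*√205022 (O = 40 + 8*√(-88996 - 116026) = 40 + 8*√(-205022) = 40 + 8*(I*√205022) = 40 + 8*I*√205022 ≈ 40.0 + 3622.3*I)
(-281525 + O)/(106201 - 3740) = (-281525 + (40 + 8*I*√205022))/(106201 - 3740) = (-281485 + 8*I*√205022)/102461 = (-281485 + 8*I*√205022)*(1/102461) = -281485/102461 + 8*I*√205022/102461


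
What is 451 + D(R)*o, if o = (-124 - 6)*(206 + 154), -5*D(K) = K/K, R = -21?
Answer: 9811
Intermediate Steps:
D(K) = -⅕ (D(K) = -K/(5*K) = -⅕*1 = -⅕)
o = -46800 (o = -130*360 = -46800)
451 + D(R)*o = 451 - ⅕*(-46800) = 451 + 9360 = 9811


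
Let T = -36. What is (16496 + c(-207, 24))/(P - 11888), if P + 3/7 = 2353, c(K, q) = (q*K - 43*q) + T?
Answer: -18305/16687 ≈ -1.0970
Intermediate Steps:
c(K, q) = -36 - 43*q + K*q (c(K, q) = (q*K - 43*q) - 36 = (K*q - 43*q) - 36 = (-43*q + K*q) - 36 = -36 - 43*q + K*q)
P = 16468/7 (P = -3/7 + 2353 = 16468/7 ≈ 2352.6)
(16496 + c(-207, 24))/(P - 11888) = (16496 + (-36 - 43*24 - 207*24))/(16468/7 - 11888) = (16496 + (-36 - 1032 - 4968))/(-66748/7) = (16496 - 6036)*(-7/66748) = 10460*(-7/66748) = -18305/16687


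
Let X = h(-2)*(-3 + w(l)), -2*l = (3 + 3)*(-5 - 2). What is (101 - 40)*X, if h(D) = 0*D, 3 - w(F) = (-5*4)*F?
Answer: 0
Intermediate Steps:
l = 21 (l = -(3 + 3)*(-5 - 2)/2 = -3*(-7) = -½*(-42) = 21)
w(F) = 3 + 20*F (w(F) = 3 - (-5*4)*F = 3 - (-20)*F = 3 + 20*F)
h(D) = 0
X = 0 (X = 0*(-3 + (3 + 20*21)) = 0*(-3 + (3 + 420)) = 0*(-3 + 423) = 0*420 = 0)
(101 - 40)*X = (101 - 40)*0 = 61*0 = 0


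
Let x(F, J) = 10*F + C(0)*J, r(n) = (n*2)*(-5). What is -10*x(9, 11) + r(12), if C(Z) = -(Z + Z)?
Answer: -1020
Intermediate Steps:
C(Z) = -2*Z
r(n) = -10*n (r(n) = (2*n)*(-5) = -10*n)
x(F, J) = 10*F (x(F, J) = 10*F + (-2*0)*J = 10*F + 0*J = 10*F + 0 = 10*F)
-10*x(9, 11) + r(12) = -100*9 - 10*12 = -10*90 - 120 = -900 - 120 = -1020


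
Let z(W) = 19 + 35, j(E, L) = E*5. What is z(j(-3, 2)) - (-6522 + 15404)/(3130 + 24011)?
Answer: 1456732/27141 ≈ 53.673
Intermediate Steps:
j(E, L) = 5*E
z(W) = 54
z(j(-3, 2)) - (-6522 + 15404)/(3130 + 24011) = 54 - (-6522 + 15404)/(3130 + 24011) = 54 - 8882/27141 = 1456732/27141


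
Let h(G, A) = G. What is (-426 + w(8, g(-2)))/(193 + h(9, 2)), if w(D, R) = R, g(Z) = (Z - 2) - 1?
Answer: -431/202 ≈ -2.1337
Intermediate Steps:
g(Z) = -3 + Z (g(Z) = (-2 + Z) - 1 = -3 + Z)
(-426 + w(8, g(-2)))/(193 + h(9, 2)) = (-426 + (-3 - 2))/(193 + 9) = (-426 - 5)/202 = -431*1/202 = -431/202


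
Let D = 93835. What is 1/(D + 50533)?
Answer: 1/144368 ≈ 6.9267e-6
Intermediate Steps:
1/(D + 50533) = 1/(93835 + 50533) = 1/144368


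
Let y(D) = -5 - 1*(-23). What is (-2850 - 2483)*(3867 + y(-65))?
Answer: -20718705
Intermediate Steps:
y(D) = 18 (y(D) = -5 + 23 = 18)
(-2850 - 2483)*(3867 + y(-65)) = (-2850 - 2483)*(3867 + 18) = -5333*3885 = -20718705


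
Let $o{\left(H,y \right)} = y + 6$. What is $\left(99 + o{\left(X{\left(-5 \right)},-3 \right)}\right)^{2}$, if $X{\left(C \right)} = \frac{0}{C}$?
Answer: $10404$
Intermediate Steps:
$X{\left(C \right)} = 0$
$o{\left(H,y \right)} = 6 + y$
$\left(99 + o{\left(X{\left(-5 \right)},-3 \right)}\right)^{2} = \left(99 + \left(6 - 3\right)\right)^{2} = \left(99 + 3\right)^{2} = 102^{2} = 10404$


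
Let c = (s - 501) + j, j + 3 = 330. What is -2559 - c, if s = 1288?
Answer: -3673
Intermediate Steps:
j = 327 (j = -3 + 330 = 327)
c = 1114 (c = (1288 - 501) + 327 = 787 + 327 = 1114)
-2559 - c = -2559 - 1*1114 = -2559 - 1114 = -3673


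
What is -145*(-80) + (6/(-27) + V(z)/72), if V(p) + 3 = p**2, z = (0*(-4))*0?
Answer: 835181/72 ≈ 11600.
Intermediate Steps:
z = 0 (z = 0*0 = 0)
V(p) = -3 + p**2
-145*(-80) + (6/(-27) + V(z)/72) = -145*(-80) + (6/(-27) + (-3 + 0**2)/72) = 11600 + (6*(-1/27) + (-3 + 0)*(1/72)) = 11600 + (-2/9 - 3*1/72) = 11600 + (-2/9 - 1/24) = 11600 - 19/72 = 835181/72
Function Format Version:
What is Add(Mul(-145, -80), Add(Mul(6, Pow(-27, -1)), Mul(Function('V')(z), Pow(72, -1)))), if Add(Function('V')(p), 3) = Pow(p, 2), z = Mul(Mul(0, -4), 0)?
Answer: Rational(835181, 72) ≈ 11600.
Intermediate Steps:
z = 0 (z = Mul(0, 0) = 0)
Function('V')(p) = Add(-3, Pow(p, 2))
Add(Mul(-145, -80), Add(Mul(6, Pow(-27, -1)), Mul(Function('V')(z), Pow(72, -1)))) = Add(Mul(-145, -80), Add(Mul(6, Pow(-27, -1)), Mul(Add(-3, Pow(0, 2)), Pow(72, -1)))) = Add(11600, Add(Mul(6, Rational(-1, 27)), Mul(Add(-3, 0), Rational(1, 72)))) = Add(11600, Add(Rational(-2, 9), Mul(-3, Rational(1, 72)))) = Add(11600, Add(Rational(-2, 9), Rational(-1, 24))) = Add(11600, Rational(-19, 72)) = Rational(835181, 72)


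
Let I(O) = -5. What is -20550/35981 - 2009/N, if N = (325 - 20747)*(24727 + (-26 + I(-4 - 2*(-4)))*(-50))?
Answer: -11027651485871/19308444235014 ≈ -0.57113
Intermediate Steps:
N = -536628894 (N = (325 - 20747)*(24727 + (-26 - 5)*(-50)) = -20422*(24727 - 31*(-50)) = -20422*(24727 + 1550) = -20422*26277 = -536628894)
-20550/35981 - 2009/N = -20550/35981 - 2009/(-536628894) = -20550*1/35981 - 2009*(-1/536628894) = -20550/35981 + 2009/536628894 = -11027651485871/19308444235014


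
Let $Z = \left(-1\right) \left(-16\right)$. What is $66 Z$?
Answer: $1056$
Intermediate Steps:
$Z = 16$
$66 Z = 66 \cdot 16 = 1056$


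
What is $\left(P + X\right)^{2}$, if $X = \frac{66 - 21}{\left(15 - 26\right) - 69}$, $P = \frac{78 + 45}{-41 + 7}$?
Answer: $\frac{1292769}{73984} \approx 17.474$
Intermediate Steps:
$P = - \frac{123}{34}$ ($P = \frac{123}{-34} = 123 \left(- \frac{1}{34}\right) = - \frac{123}{34} \approx -3.6176$)
$X = - \frac{9}{16}$ ($X = \frac{45}{-11 - 69} = \frac{45}{-80} = 45 \left(- \frac{1}{80}\right) = - \frac{9}{16} \approx -0.5625$)
$\left(P + X\right)^{2} = \left(- \frac{123}{34} - \frac{9}{16}\right)^{2} = \left(- \frac{1137}{272}\right)^{2} = \frac{1292769}{73984}$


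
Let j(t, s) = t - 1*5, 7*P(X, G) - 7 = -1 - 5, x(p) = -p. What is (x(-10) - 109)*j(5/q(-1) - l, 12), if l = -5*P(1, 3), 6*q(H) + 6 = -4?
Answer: 5049/7 ≈ 721.29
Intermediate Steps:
q(H) = -5/3 (q(H) = -1 + (⅙)*(-4) = -1 - ⅔ = -5/3)
P(X, G) = ⅐ (P(X, G) = 1 + (-1 - 5)/7 = 1 + (⅐)*(-6) = 1 - 6/7 = ⅐)
l = -5/7 (l = -5*⅐ = -5/7 ≈ -0.71429)
j(t, s) = -5 + t (j(t, s) = t - 5 = -5 + t)
(x(-10) - 109)*j(5/q(-1) - l, 12) = (-1*(-10) - 109)*(-5 + (5/(-5/3) - 1*(-5/7))) = (10 - 109)*(-5 + (5*(-⅗) + 5/7)) = -99*(-5 + (-3 + 5/7)) = -99*(-5 - 16/7) = -99*(-51/7) = 5049/7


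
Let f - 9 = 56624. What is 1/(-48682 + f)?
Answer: 1/7951 ≈ 0.00012577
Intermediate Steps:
f = 56633 (f = 9 + 56624 = 56633)
1/(-48682 + f) = 1/(-48682 + 56633) = 1/7951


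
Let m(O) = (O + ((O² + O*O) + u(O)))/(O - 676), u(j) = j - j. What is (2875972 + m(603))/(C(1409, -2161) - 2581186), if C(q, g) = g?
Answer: -209218135/188584331 ≈ -1.1094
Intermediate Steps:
u(j) = 0
m(O) = (O + 2*O²)/(-676 + O) (m(O) = (O + ((O² + O*O) + 0))/(O - 676) = (O + ((O² + O²) + 0))/(-676 + O) = (O + (2*O² + 0))/(-676 + O) = (O + 2*O²)/(-676 + O))
(2875972 + m(603))/(C(1409, -2161) - 2581186) = (2875972 + 603*(1 + 2*603)/(-676 + 603))/(-2161 - 2581186) = (2875972 + 603*(1 + 1206)/(-73))/(-2583347) = (2875972 + 603*(-1/73)*1207)*(-1/2583347) = (2875972 - 727821/73)*(-1/2583347) = (209218135/73)*(-1/2583347) = -209218135/188584331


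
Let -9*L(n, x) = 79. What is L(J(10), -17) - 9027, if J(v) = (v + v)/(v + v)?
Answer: -81322/9 ≈ -9035.8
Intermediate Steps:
J(v) = 1 (J(v) = (2*v)/((2*v)) = (2*v)*(1/(2*v)) = 1)
L(n, x) = -79/9 (L(n, x) = -1/9*79 = -79/9)
L(J(10), -17) - 9027 = -79/9 - 9027 = -81322/9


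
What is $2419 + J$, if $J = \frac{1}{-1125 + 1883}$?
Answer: $\frac{1833603}{758} \approx 2419.0$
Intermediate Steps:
$J = \frac{1}{758} \approx 0.0013193$
$2419 + J = 2419 + \frac{1}{758} = \frac{1833603}{758}$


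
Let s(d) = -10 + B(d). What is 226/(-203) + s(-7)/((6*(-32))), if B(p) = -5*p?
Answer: -48467/38976 ≈ -1.2435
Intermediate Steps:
s(d) = -10 - 5*d
226/(-203) + s(-7)/((6*(-32))) = 226/(-203) + (-10 - 5*(-7))/((6*(-32))) = 226*(-1/203) + (-10 + 35)/(-192) = -226/203 + 25*(-1/192) = -226/203 - 25/192 = -48467/38976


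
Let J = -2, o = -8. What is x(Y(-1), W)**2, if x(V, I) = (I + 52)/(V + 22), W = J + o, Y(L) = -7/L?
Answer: 1764/841 ≈ 2.0975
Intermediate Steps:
W = -10 (W = -2 - 8 = -10)
x(V, I) = (52 + I)/(22 + V)
x(Y(-1), W)**2 = ((52 - 10)/(22 - 7/(-1)))**2 = (42/(22 - 7*(-1)))**2 = (42/(22 + 7))**2 = (42/29)**2 = 1764/841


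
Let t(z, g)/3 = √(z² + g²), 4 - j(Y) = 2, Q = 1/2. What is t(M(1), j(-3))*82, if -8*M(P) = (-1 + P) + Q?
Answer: 615*√41/8 ≈ 492.24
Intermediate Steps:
Q = ½ ≈ 0.50000
j(Y) = 2 (j(Y) = 4 - 1*2 = 4 - 2 = 2)
M(P) = 1/16 - P/8 (M(P) = -((-1 + P) + ½)/8 = -(-½ + P)/8 = 1/16 - P/8)
t(z, g) = 3*√(g² + z²) (t(z, g) = 3*√(z² + g²) = 3*√(g² + z²))
t(M(1), j(-3))*82 = (3*√(2² + (1/16 - ⅛*1)²))*82 = (3*√(4 + (1/16 - ⅛)²))*82 = (3*√(4 + (-1/16)²))*82 = (3*√(4 + 1/256))*82 = (3*√(1025/256))*82 = (3*(5*√41/16))*82 = (15*√41/16)*82 = 615*√41/8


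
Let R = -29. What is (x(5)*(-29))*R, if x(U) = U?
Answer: 4205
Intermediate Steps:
(x(5)*(-29))*R = (5*(-29))*(-29) = -145*(-29) = 4205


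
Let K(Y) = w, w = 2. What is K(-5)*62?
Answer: 124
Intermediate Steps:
K(Y) = 2
K(-5)*62 = 2*62 = 124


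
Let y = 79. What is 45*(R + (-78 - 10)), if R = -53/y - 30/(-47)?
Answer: -14708925/3713 ≈ -3961.5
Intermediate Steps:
R = -121/3713 (R = -53/79 - 30/(-47) = -53*1/79 - 30*(-1/47) = -53/79 + 30/47 = -121/3713 ≈ -0.032588)
45*(R + (-78 - 10)) = 45*(-121/3713 + (-78 - 10)) = 45*(-121/3713 - 88) = 45*(-326865/3713) = -14708925/3713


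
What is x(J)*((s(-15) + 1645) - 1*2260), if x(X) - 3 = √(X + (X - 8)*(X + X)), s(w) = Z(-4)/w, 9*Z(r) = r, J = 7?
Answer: -83021/45 - 83021*I*√7/135 ≈ -1844.9 - 1627.1*I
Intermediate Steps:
Z(r) = r/9
s(w) = -4/(9*w) (s(w) = ((⅑)*(-4))/w = -4/(9*w))
x(X) = 3 + √(X + 2*X*(-8 + X)) (x(X) = 3 + √(X + (X - 8)*(X + X)) = 3 + √(X + (-8 + X)*(2*X)) = 3 + √(X + 2*X*(-8 + X)))
x(J)*((s(-15) + 1645) - 1*2260) = (3 + √(7*(-15 + 2*7)))*((-4/9/(-15) + 1645) - 1*2260) = (3 + √(7*(-15 + 14)))*((-4/9*(-1/15) + 1645) - 2260) = (3 + √(7*(-1)))*((4/135 + 1645) - 2260) = (3 + √(-7))*(222079/135 - 2260) = (3 + I*√7)*(-83021/135) = -83021/45 - 83021*I*√7/135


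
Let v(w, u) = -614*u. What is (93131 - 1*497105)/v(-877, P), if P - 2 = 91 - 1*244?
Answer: -201987/46357 ≈ -4.3572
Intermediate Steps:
P = -151 (P = 2 + (91 - 1*244) = 2 + (91 - 244) = 2 - 153 = -151)
(93131 - 1*497105)/v(-877, P) = (93131 - 1*497105)/((-614*(-151))) = (93131 - 497105)/92714 = -403974*1/92714 = -201987/46357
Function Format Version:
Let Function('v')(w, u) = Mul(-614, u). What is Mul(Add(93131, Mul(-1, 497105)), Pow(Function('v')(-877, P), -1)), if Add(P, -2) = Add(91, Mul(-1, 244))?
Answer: Rational(-201987, 46357) ≈ -4.3572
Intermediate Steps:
P = -151 (P = Add(2, Add(91, Mul(-1, 244))) = Add(2, Add(91, -244)) = Add(2, -153) = -151)
Mul(Add(93131, Mul(-1, 497105)), Pow(Function('v')(-877, P), -1)) = Mul(Add(93131, Mul(-1, 497105)), Pow(Mul(-614, -151), -1)) = Mul(Add(93131, -497105), Pow(92714, -1)) = Mul(-403974, Rational(1, 92714)) = Rational(-201987, 46357)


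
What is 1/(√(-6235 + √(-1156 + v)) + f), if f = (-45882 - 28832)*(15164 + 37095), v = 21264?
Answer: -1/(3904478926 - I*√(6235 - 2*√5027)) ≈ -2.5612e-10 - 5.1203e-18*I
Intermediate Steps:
f = -3904478926 (f = -74714*52259 = -3904478926)
1/(√(-6235 + √(-1156 + v)) + f) = 1/(√(-6235 + √(-1156 + 21264)) - 3904478926) = 1/(√(-6235 + √20108) - 3904478926) = 1/(√(-6235 + 2*√5027) - 3904478926) = 1/(-3904478926 + √(-6235 + 2*√5027))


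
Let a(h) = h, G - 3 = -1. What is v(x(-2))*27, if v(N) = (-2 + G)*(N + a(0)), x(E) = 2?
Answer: 0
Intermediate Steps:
G = 2 (G = 3 - 1 = 2)
v(N) = 0 (v(N) = (-2 + 2)*(N + 0) = 0*N = 0)
v(x(-2))*27 = 0*27 = 0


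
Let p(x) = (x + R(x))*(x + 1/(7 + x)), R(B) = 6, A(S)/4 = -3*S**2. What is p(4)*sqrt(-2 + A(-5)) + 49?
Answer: 49 + 450*I*sqrt(302)/11 ≈ 49.0 + 710.92*I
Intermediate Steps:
A(S) = -12*S**2 (A(S) = 4*(-3*S**2) = -12*S**2)
p(x) = (6 + x)*(x + 1/(7 + x)) (p(x) = (x + 6)*(x + 1/(7 + x)) = (6 + x)*(x + 1/(7 + x)))
p(4)*sqrt(-2 + A(-5)) + 49 = ((6 + 4**3 + 13*4**2 + 43*4)/(7 + 4))*sqrt(-2 - 12*(-5)**2) + 49 = ((6 + 64 + 13*16 + 172)/11)*sqrt(-2 - 12*25) + 49 = ((6 + 64 + 208 + 172)/11)*sqrt(-2 - 300) + 49 = ((1/11)*450)*sqrt(-302) + 49 = 450*(I*sqrt(302))/11 + 49 = 450*I*sqrt(302)/11 + 49 = 49 + 450*I*sqrt(302)/11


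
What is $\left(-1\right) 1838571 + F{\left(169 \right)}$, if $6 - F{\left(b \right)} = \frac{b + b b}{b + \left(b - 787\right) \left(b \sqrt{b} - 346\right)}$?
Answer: $- \frac{2102856851455}{1143749} \approx -1.8386 \cdot 10^{6}$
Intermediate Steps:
$F{\left(b \right)} = 6 - \frac{b + b^{2}}{b + \left(-787 + b\right) \left(-346 + b^{\frac{3}{2}}\right)}$ ($F{\left(b \right)} = 6 - \frac{b + b b}{b + \left(b - 787\right) \left(b \sqrt{b} - 346\right)} = 6 - \frac{b + b^{2}}{b + \left(-787 + b\right) \left(b^{\frac{3}{2}} - 346\right)} = 6 - \frac{b + b^{2}}{b + \left(-787 + b\right) \left(-346 + b^{\frac{3}{2}}\right)}$)
$\left(-1\right) 1838571 + F{\left(169 \right)} = \left(-1\right) 1838571 + \frac{1633812 - 169^{2} - 4722 \cdot 169^{\frac{3}{2}} - 349999 + 6 \cdot 169^{\frac{5}{2}}}{272302 + 169^{\frac{5}{2}} - 787 \cdot 169^{\frac{3}{2}} - 58305} = -1838571 + \frac{1633812 - 28561 - 10374234 - 349999 + 6 \cdot 371293}{272302 + 371293 - 1729039 - 58305} = -1838571 + \frac{1633812 - 28561 - 10374234 - 349999 + 2227758}{272302 + 371293 - 1729039 - 58305} = -1838571 + \frac{1}{-1143749} \left(-6891224\right) = -1838571 - - \frac{6891224}{1143749} = -1838571 + \frac{6891224}{1143749} = - \frac{2102856851455}{1143749}$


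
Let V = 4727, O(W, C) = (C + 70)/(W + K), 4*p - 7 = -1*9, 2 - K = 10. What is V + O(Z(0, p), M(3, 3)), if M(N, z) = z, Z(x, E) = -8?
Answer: 75559/16 ≈ 4722.4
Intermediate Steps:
K = -8 (K = 2 - 1*10 = 2 - 10 = -8)
p = -½ (p = 7/4 + (-1*9)/4 = 7/4 + (¼)*(-9) = 7/4 - 9/4 = -½ ≈ -0.50000)
O(W, C) = (70 + C)/(-8 + W) (O(W, C) = (C + 70)/(W - 8) = (70 + C)/(-8 + W))
V + O(Z(0, p), M(3, 3)) = 4727 + (70 + 3)/(-8 - 8) = 4727 + 73/(-16) = 4727 - 1/16*73 = 4727 - 73/16 = 75559/16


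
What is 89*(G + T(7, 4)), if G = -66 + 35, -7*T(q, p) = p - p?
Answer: -2759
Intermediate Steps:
T(q, p) = 0 (T(q, p) = -(p - p)/7 = -1/7*0 = 0)
G = -31
89*(G + T(7, 4)) = 89*(-31 + 0) = 89*(-31) = -2759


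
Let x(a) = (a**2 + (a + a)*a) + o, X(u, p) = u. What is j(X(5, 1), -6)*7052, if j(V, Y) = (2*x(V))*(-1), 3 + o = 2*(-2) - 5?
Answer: -888552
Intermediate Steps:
o = -12 (o = -3 + (2*(-2) - 5) = -3 + (-4 - 5) = -3 - 9 = -12)
x(a) = -12 + 3*a**2 (x(a) = (a**2 + (a + a)*a) - 12 = (a**2 + (2*a)*a) - 12 = (a**2 + 2*a**2) - 12 = 3*a**2 - 12 = -12 + 3*a**2)
j(V, Y) = 24 - 6*V**2 (j(V, Y) = (2*(-12 + 3*V**2))*(-1) = (-24 + 6*V**2)*(-1) = 24 - 6*V**2)
j(X(5, 1), -6)*7052 = (24 - 6*5**2)*7052 = (24 - 6*25)*7052 = (24 - 150)*7052 = -126*7052 = -888552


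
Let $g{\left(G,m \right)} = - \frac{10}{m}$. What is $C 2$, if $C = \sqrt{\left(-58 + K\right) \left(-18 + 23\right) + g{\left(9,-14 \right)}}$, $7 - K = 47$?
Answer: $\frac{10 i \sqrt{959}}{7} \approx 44.24 i$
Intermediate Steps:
$K = -40$ ($K = 7 - 47 = -40$)
$C = \frac{5 i \sqrt{959}}{7}$ ($C = \sqrt{\left(-58 - 40\right) \left(-18 + 23\right) - \frac{10}{-14}} = \sqrt{\left(-98\right) 5 - - \frac{5}{7}} = \sqrt{-490 + \frac{5}{7}} = \sqrt{- \frac{3425}{7}} = \frac{5 i \sqrt{959}}{7} \approx 22.12 i$)
$C 2 = \frac{5 i \sqrt{959}}{7} \cdot 2 = \frac{10 i \sqrt{959}}{7}$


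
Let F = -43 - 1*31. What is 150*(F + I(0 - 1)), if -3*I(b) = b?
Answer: -11050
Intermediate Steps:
I(b) = -b/3
F = -74 (F = -43 - 31 = -74)
150*(F + I(0 - 1)) = 150*(-74 - (0 - 1)/3) = 150*(-74 - 1/3*(-1)) = 150*(-74 + 1/3) = 150*(-221/3) = -11050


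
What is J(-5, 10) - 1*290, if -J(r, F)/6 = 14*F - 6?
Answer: -1094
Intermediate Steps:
J(r, F) = 36 - 84*F (J(r, F) = -6*(14*F - 6) = -6*(-6 + 14*F) = 36 - 84*F)
J(-5, 10) - 1*290 = (36 - 84*10) - 1*290 = (36 - 840) - 290 = -804 - 290 = -1094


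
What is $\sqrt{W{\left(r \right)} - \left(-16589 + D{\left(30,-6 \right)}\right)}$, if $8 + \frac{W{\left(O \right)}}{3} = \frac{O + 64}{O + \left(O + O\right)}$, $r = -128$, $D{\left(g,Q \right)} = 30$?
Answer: $\frac{\sqrt{66142}}{2} \approx 128.59$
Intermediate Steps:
$W{\left(O \right)} = -24 + \frac{64 + O}{O}$ ($W{\left(O \right)} = -24 + 3 \frac{O + 64}{O + \left(O + O\right)} = -24 + 3 \frac{64 + O}{O + 2 O} = -24 + 3 \frac{64 + O}{3 O} = -24 + \frac{64 + O}{O}$)
$\sqrt{W{\left(r \right)} - \left(-16589 + D{\left(30,-6 \right)}\right)} = \sqrt{\left(-23 + \frac{64}{-128}\right) + \left(16589 - 30\right)} = \sqrt{\left(-23 + 64 \left(- \frac{1}{128}\right)\right) + \left(16589 - 30\right)} = \sqrt{\left(-23 - \frac{1}{2}\right) + 16559} = \sqrt{- \frac{47}{2} + 16559} = \sqrt{\frac{33071}{2}} = \frac{\sqrt{66142}}{2}$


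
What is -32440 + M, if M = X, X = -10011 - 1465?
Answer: -43916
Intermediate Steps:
X = -11476
M = -11476
-32440 + M = -32440 - 11476 = -43916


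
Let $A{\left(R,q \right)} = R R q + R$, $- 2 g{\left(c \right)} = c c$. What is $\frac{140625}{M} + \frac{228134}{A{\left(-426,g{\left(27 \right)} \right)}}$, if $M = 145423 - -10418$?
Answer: $\frac{1544428342801}{1718106194658} \approx 0.89891$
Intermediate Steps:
$g{\left(c \right)} = - \frac{c^{2}}{2}$ ($g{\left(c \right)} = - \frac{c c}{2} = - \frac{c^{2}}{2}$)
$A{\left(R,q \right)} = R + q R^{2}$ ($A{\left(R,q \right)} = R^{2} q + R = q R^{2} + R = R + q R^{2}$)
$M = 155841$ ($M = 145423 + 10418 = 155841$)
$\frac{140625}{M} + \frac{228134}{A{\left(-426,g{\left(27 \right)} \right)}} = \frac{140625}{155841} + \frac{228134}{\left(-426\right) \left(1 - 426 \left(- \frac{27^{2}}{2}\right)\right)} = 140625 \cdot \frac{1}{155841} + \frac{228134}{\left(-426\right) \left(1 - 426 \left(\left(- \frac{1}{2}\right) 729\right)\right)} = \frac{46875}{51947} + \frac{228134}{\left(-426\right) \left(1 - -155277\right)} = \frac{46875}{51947} + \frac{228134}{\left(-426\right) \left(1 + 155277\right)} = \frac{46875}{51947} + \frac{228134}{\left(-426\right) 155278} = \frac{46875}{51947} + \frac{228134}{-66148428} = \frac{46875}{51947} + 228134 \left(- \frac{1}{66148428}\right) = \frac{46875}{51947} - \frac{114067}{33074214} = \frac{1544428342801}{1718106194658}$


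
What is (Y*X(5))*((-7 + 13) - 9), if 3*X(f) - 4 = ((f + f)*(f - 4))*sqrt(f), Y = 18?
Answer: -72 - 180*sqrt(5) ≈ -474.49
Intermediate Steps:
X(f) = 4/3 + 2*f**(3/2)*(-4 + f)/3 (X(f) = 4/3 + (((f + f)*(f - 4))*sqrt(f))/3 = 4/3 + (((2*f)*(-4 + f))*sqrt(f))/3 = 4/3 + ((2*f*(-4 + f))*sqrt(f))/3 = 4/3 + (2*f**(3/2)*(-4 + f))/3 = 4/3 + 2*f**(3/2)*(-4 + f)/3)
(Y*X(5))*((-7 + 13) - 9) = (18*(4/3 - 40*sqrt(5)/3 + 2*5**(5/2)/3))*((-7 + 13) - 9) = (18*(4/3 - 40*sqrt(5)/3 + 2*(25*sqrt(5))/3))*(6 - 9) = (18*(4/3 - 40*sqrt(5)/3 + 50*sqrt(5)/3))*(-3) = (18*(4/3 + 10*sqrt(5)/3))*(-3) = (24 + 60*sqrt(5))*(-3) = -72 - 180*sqrt(5)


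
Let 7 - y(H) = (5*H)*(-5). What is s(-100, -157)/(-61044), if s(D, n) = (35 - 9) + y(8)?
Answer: -233/61044 ≈ -0.0038169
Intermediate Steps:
y(H) = 7 + 25*H (y(H) = 7 - 5*H*(-5) = 7 - (-25)*H = 7 + 25*H)
s(D, n) = 233 (s(D, n) = (35 - 9) + (7 + 25*8) = 26 + (7 + 200) = 26 + 207 = 233)
s(-100, -157)/(-61044) = 233/(-61044) = 233*(-1/61044) = -233/61044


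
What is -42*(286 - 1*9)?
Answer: -11634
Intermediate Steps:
-42*(286 - 1*9) = -42*(286 - 9) = -42*277 = -11634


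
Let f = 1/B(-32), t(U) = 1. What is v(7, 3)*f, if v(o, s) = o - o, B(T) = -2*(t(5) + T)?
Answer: 0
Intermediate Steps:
B(T) = -2 - 2*T (B(T) = -2*(1 + T) = -2 - 2*T)
v(o, s) = 0
f = 1/62 (f = 1/(-2 - 2*(-32)) = 1/(-2 + 64) = 1/62 ≈ 0.016129)
v(7, 3)*f = 0*(1/62) = 0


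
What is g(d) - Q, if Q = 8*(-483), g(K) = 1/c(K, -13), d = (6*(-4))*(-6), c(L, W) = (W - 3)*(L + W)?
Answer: 8098943/2096 ≈ 3864.0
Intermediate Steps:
c(L, W) = (-3 + W)*(L + W)
d = 144 (d = -24*(-6) = 144)
g(K) = 1/(208 - 16*K) (g(K) = 1/((-13)² - 3*K - 3*(-13) + K*(-13)) = 1/(169 - 3*K + 39 - 13*K) = 1/(208 - 16*K))
Q = -3864
g(d) - Q = 1/(16*(13 - 1*144)) - 1*(-3864) = 1/(16*(13 - 144)) + 3864 = (1/16)/(-131) + 3864 = (1/16)*(-1/131) + 3864 = -1/2096 + 3864 = 8098943/2096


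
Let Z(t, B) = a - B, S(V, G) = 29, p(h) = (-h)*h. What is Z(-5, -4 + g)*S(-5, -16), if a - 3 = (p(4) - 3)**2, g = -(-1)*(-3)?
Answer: 10759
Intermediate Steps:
p(h) = -h**2
g = -3 (g = -1*3 = -3)
a = 364 (a = 3 + (-1*4**2 - 3)**2 = 3 + (-1*16 - 3)**2 = 3 + (-16 - 3)**2 = 3 + (-19)**2 = 3 + 361 = 364)
Z(t, B) = 364 - B
Z(-5, -4 + g)*S(-5, -16) = (364 - (-4 - 3))*29 = (364 - 1*(-7))*29 = (364 + 7)*29 = 371*29 = 10759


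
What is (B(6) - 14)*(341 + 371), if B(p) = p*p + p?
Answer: 19936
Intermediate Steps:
B(p) = p + p**2 (B(p) = p**2 + p = p + p**2)
(B(6) - 14)*(341 + 371) = (6*(1 + 6) - 14)*(341 + 371) = (6*7 - 14)*712 = (42 - 14)*712 = 28*712 = 19936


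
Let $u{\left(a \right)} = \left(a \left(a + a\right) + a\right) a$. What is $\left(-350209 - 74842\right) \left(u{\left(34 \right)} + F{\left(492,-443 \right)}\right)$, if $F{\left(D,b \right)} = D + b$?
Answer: $-33924595463$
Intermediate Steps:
$u{\left(a \right)} = a \left(a + 2 a^{2}\right)$ ($u{\left(a \right)} = \left(a 2 a + a\right) a = \left(2 a^{2} + a\right) a = \left(a + 2 a^{2}\right) a = a \left(a + 2 a^{2}\right)$)
$\left(-350209 - 74842\right) \left(u{\left(34 \right)} + F{\left(492,-443 \right)}\right) = \left(-350209 - 74842\right) \left(34^{2} \left(1 + 2 \cdot 34\right) + \left(492 - 443\right)\right) = \left(-350209 - 74842\right) \left(1156 \left(1 + 68\right) + 49\right) = - 425051 \left(1156 \cdot 69 + 49\right) = - 425051 \left(79764 + 49\right) = \left(-425051\right) 79813 = -33924595463$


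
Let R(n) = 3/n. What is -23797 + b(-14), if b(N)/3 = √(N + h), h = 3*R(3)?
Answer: -23797 + 3*I*√11 ≈ -23797.0 + 9.9499*I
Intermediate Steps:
h = 3 (h = 3*(3/3) = 3*(3*(⅓)) = 3*1 = 3)
b(N) = 3*√(3 + N) (b(N) = 3*√(N + 3) = 3*√(3 + N))
-23797 + b(-14) = -23797 + 3*√(3 - 14) = -23797 + 3*√(-11) = -23797 + 3*(I*√11) = -23797 + 3*I*√11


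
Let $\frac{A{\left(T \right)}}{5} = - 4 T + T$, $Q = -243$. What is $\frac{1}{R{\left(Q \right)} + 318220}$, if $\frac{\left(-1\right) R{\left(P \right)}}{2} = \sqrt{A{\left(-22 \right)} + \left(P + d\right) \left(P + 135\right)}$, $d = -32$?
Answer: $\frac{2273}{723313202} + \frac{\sqrt{30030}}{50631924140} \approx 3.1459 \cdot 10^{-6}$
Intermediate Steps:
$A{\left(T \right)} = - 15 T$ ($A{\left(T \right)} = 5 \left(- 4 T + T\right) = 5 \left(- 3 T\right) = - 15 T$)
$R{\left(P \right)} = - 2 \sqrt{330 + \left(-32 + P\right) \left(135 + P\right)}$ ($R{\left(P \right)} = - 2 \sqrt{\left(-15\right) \left(-22\right) + \left(P - 32\right) \left(P + 135\right)} = - 2 \sqrt{330 + \left(-32 + P\right) \left(135 + P\right)}$)
$\frac{1}{R{\left(Q \right)} + 318220} = \frac{1}{- 2 \sqrt{-3990 + \left(-243\right)^{2} + 103 \left(-243\right)} + 318220} = \frac{1}{- 2 \sqrt{-3990 + 59049 - 25029} + 318220} = \frac{1}{- 2 \sqrt{30030} + 318220} = \frac{1}{318220 - 2 \sqrt{30030}}$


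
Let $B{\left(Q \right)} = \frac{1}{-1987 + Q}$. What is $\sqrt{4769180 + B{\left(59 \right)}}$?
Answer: $\frac{\sqrt{4431979896798}}{964} \approx 2183.8$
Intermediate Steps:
$\sqrt{4769180 + B{\left(59 \right)}} = \sqrt{4769180 + \frac{1}{-1987 + 59}} = \sqrt{4769180 + \frac{1}{-1928}} = \sqrt{4769180 - \frac{1}{1928}} = \sqrt{\frac{9194979039}{1928}} = \frac{\sqrt{4431979896798}}{964}$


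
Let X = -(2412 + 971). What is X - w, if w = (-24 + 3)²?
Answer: -3824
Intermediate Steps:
w = 441 (w = (-21)² = 441)
X = -3383 (X = -1*3383 = -3383)
X - w = -3383 - 1*441 = -3383 - 441 = -3824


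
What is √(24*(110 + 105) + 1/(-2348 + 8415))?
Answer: √189931809307/6067 ≈ 71.833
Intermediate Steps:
√(24*(110 + 105) + 1/(-2348 + 8415)) = √(24*215 + 1/6067) = √(5160 + 1/6067) = √(31305721/6067) = √189931809307/6067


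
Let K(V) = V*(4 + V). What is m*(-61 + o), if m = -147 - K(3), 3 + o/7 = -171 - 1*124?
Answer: 360696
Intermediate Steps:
o = -2086 (o = -21 + 7*(-171 - 1*124) = -21 + 7*(-171 - 124) = -21 + 7*(-295) = -21 - 2065 = -2086)
m = -168 (m = -147 - 3*(4 + 3) = -147 - 3*7 = -147 - 1*21 = -147 - 21 = -168)
m*(-61 + o) = -168*(-61 - 2086) = -168*(-2147) = 360696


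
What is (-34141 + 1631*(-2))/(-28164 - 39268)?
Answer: 37403/67432 ≈ 0.55468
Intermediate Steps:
(-34141 + 1631*(-2))/(-28164 - 39268) = (-34141 - 3262)/(-67432) = -37403*(-1/67432) = 37403/67432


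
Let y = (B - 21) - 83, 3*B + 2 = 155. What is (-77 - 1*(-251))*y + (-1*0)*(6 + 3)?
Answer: -9222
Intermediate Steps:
B = 51 (B = -⅔ + (⅓)*155 = -⅔ + 155/3 = 51)
y = -53 (y = (51 - 21) - 83 = 30 - 83 = -53)
(-77 - 1*(-251))*y + (-1*0)*(6 + 3) = (-77 - 1*(-251))*(-53) + (-1*0)*(6 + 3) = (-77 + 251)*(-53) + 0*9 = 174*(-53) + 0 = -9222 + 0 = -9222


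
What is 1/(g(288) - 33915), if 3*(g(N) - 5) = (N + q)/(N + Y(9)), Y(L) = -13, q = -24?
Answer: -25/847742 ≈ -2.9490e-5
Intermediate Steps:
g(N) = 5 + (-24 + N)/(3*(-13 + N)) (g(N) = 5 + ((N - 24)/(N - 13))/3 = 5 + ((-24 + N)/(-13 + N))/3 = 5 + (-24 + N)/(3*(-13 + N)))
1/(g(288) - 33915) = 1/((-219 + 16*288)/(3*(-13 + 288)) - 33915) = 1/((⅓)*(-219 + 4608)/275 - 33915) = 1/((⅓)*(1/275)*4389 - 33915) = 1/(133/25 - 33915) = 1/(-847742/25) = -25/847742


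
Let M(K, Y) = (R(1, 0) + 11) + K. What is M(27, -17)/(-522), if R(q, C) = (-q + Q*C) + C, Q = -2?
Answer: -37/522 ≈ -0.070881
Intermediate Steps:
R(q, C) = -C - q (R(q, C) = (-q - 2*C) + C = -C - q)
M(K, Y) = 10 + K (M(K, Y) = ((-1*0 - 1*1) + 11) + K = ((0 - 1) + 11) + K = (-1 + 11) + K = 10 + K)
M(27, -17)/(-522) = (10 + 27)/(-522) = 37*(-1/522) = -37/522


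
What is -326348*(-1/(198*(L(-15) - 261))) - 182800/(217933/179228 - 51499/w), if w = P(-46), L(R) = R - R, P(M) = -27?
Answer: -2214926074012342/21695239416087 ≈ -102.09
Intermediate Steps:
L(R) = 0
w = -27
-326348*(-1/(198*(L(-15) - 261))) - 182800/(217933/179228 - 51499/w) = -326348*(-1/(198*(0 - 261))) - 182800/(217933/179228 - 51499/(-27)) = -326348/((-261*(-198))) - 182800/(217933*(1/179228) - 51499*(-1/27)) = -326348/51678 - 182800/(217933/179228 + 51499/27) = -326348*1/51678 - 182800/9235946963/4839156 = -14834/2349 - 182800*4839156/9235946963 = -14834/2349 - 884597716800/9235946963 = -2214926074012342/21695239416087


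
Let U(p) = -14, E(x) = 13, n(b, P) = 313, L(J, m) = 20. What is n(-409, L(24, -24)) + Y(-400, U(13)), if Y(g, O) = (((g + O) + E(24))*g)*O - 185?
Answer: -2245472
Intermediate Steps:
Y(g, O) = -185 + O*g*(13 + O + g) (Y(g, O) = (((g + O) + 13)*g)*O - 185 = (((O + g) + 13)*g)*O - 185 = ((13 + O + g)*g)*O - 185 = (g*(13 + O + g))*O - 185 = O*g*(13 + O + g) - 185 = -185 + O*g*(13 + O + g))
n(-409, L(24, -24)) + Y(-400, U(13)) = 313 + (-185 - 14*(-400)² - 400*(-14)² + 13*(-14)*(-400)) = 313 + (-185 - 14*160000 - 400*196 + 72800) = 313 + (-185 - 2240000 - 78400 + 72800) = 313 - 2245785 = -2245472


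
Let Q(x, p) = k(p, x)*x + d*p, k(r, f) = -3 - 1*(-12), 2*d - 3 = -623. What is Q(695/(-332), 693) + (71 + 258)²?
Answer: -35393803/332 ≈ -1.0661e+5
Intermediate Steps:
d = -310 (d = 3/2 + (½)*(-623) = 3/2 - 623/2 = -310)
k(r, f) = 9 (k(r, f) = -3 + 12 = 9)
Q(x, p) = -310*p + 9*x (Q(x, p) = 9*x - 310*p = -310*p + 9*x)
Q(695/(-332), 693) + (71 + 258)² = (-310*693 + 9*(695/(-332))) + (71 + 258)² = (-214830 + 9*(695*(-1/332))) + 329² = (-214830 + 9*(-695/332)) + 108241 = (-214830 - 6255/332) + 108241 = -71329815/332 + 108241 = -35393803/332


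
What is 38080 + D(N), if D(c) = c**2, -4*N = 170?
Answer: 159545/4 ≈ 39886.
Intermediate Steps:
N = -85/2 (N = -1/4*170 = -85/2 ≈ -42.500)
38080 + D(N) = 38080 + (-85/2)**2 = 38080 + 7225/4 = 159545/4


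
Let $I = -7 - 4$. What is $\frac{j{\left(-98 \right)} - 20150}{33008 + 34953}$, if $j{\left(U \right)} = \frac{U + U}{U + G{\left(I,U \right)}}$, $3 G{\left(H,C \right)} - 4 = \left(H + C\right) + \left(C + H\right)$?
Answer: $- \frac{2558903}{8631047} \approx -0.29648$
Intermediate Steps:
$I = -11$ ($I = -7 - 4 = -11$)
$G{\left(H,C \right)} = \frac{4}{3} + \frac{2 C}{3} + \frac{2 H}{3}$ ($G{\left(H,C \right)} = \frac{4}{3} + \frac{\left(H + C\right) + \left(C + H\right)}{3} = \frac{4}{3} + \frac{\left(C + H\right) + \left(C + H\right)}{3} = \frac{4}{3} + \frac{2 C + 2 H}{3} = \frac{4}{3} + \left(\frac{2 C}{3} + \frac{2 H}{3}\right) = \frac{4}{3} + \frac{2 C}{3} + \frac{2 H}{3}$)
$j{\left(U \right)} = \frac{2 U}{-6 + \frac{5 U}{3}}$ ($j{\left(U \right)} = \frac{U + U}{U + \left(\frac{4}{3} + \frac{2 U}{3} + \frac{2}{3} \left(-11\right)\right)} = \frac{2 U}{U + \left(\frac{4}{3} + \frac{2 U}{3} - \frac{22}{3}\right)} = \frac{2 U}{U + \left(-6 + \frac{2 U}{3}\right)} = \frac{2 U}{-6 + \frac{5 U}{3}}$)
$\frac{j{\left(-98 \right)} - 20150}{33008 + 34953} = \frac{6 \left(-98\right) \frac{1}{-18 + 5 \left(-98\right)} - 20150}{33008 + 34953} = \frac{6 \left(-98\right) \frac{1}{-18 - 490} - 20150}{67961} = \left(6 \left(-98\right) \frac{1}{-508} - 20150\right) \frac{1}{67961} = \left(6 \left(-98\right) \left(- \frac{1}{508}\right) - 20150\right) \frac{1}{67961} = \left(\frac{147}{127} - 20150\right) \frac{1}{67961} = \left(- \frac{2558903}{127}\right) \frac{1}{67961} = - \frac{2558903}{8631047}$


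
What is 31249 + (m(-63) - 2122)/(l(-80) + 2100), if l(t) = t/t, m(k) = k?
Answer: 65651964/2101 ≈ 31248.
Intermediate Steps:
l(t) = 1
31249 + (m(-63) - 2122)/(l(-80) + 2100) = 31249 + (-63 - 2122)/(1 + 2100) = 31249 - 2185/2101 = 65651964/2101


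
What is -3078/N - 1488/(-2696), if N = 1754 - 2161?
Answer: 1112988/137159 ≈ 8.1146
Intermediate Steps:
N = -407
-3078/N - 1488/(-2696) = -3078/(-407) - 1488/(-2696) = -3078*(-1/407) - 1488*(-1/2696) = 3078/407 + 186/337 = 1112988/137159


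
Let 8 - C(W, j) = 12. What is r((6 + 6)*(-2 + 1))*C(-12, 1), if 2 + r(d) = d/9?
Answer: 40/3 ≈ 13.333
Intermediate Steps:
C(W, j) = -4 (C(W, j) = 8 - 1*12 = 8 - 12 = -4)
r(d) = -2 + d/9
r((6 + 6)*(-2 + 1))*C(-12, 1) = (-2 + ((6 + 6)*(-2 + 1))/9)*(-4) = (-2 + (12*(-1))/9)*(-4) = (-2 + (⅑)*(-12))*(-4) = (-2 - 4/3)*(-4) = -10/3*(-4) = 40/3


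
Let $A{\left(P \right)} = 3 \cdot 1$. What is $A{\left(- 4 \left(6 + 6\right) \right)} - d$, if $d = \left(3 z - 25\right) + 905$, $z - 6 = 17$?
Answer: $-946$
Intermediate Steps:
$z = 23$ ($z = 6 + 17 = 23$)
$A{\left(P \right)} = 3$
$d = 949$ ($d = \left(3 \cdot 23 - 25\right) + 905 = \left(69 - 25\right) + 905 = 44 + 905 = 949$)
$A{\left(- 4 \left(6 + 6\right) \right)} - d = 3 - 949 = -946$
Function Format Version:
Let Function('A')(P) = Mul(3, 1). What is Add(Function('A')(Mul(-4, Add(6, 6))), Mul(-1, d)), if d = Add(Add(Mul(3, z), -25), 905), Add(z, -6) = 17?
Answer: -946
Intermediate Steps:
z = 23 (z = Add(6, 17) = 23)
Function('A')(P) = 3
d = 949 (d = Add(Add(Mul(3, 23), -25), 905) = Add(Add(69, -25), 905) = Add(44, 905) = 949)
Add(Function('A')(Mul(-4, Add(6, 6))), Mul(-1, d)) = Add(3, Mul(-1, 949)) = Add(3, -949) = -946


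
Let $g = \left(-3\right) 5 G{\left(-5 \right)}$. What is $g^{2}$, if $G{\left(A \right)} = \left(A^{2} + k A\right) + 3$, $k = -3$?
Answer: $416025$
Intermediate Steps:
$G{\left(A \right)} = 3 + A^{2} - 3 A$ ($G{\left(A \right)} = \left(A^{2} - 3 A\right) + 3 = 3 + A^{2} - 3 A$)
$g = -645$ ($g = \left(-3\right) 5 \left(3 + \left(-5\right)^{2} - -15\right) = - 15 \left(3 + 25 + 15\right) = \left(-15\right) 43 = -645$)
$g^{2} = \left(-645\right)^{2} = 416025$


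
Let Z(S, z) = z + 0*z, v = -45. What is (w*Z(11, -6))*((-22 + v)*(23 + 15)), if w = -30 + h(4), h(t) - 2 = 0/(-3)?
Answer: -427728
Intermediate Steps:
Z(S, z) = z (Z(S, z) = z + 0 = z)
h(t) = 2 (h(t) = 2 + 0/(-3) = 2 + 0*(-⅓) = 2 + 0 = 2)
w = -28 (w = -30 + 2 = -28)
(w*Z(11, -6))*((-22 + v)*(23 + 15)) = (-28*(-6))*((-22 - 45)*(23 + 15)) = 168*(-67*38) = 168*(-2546) = -427728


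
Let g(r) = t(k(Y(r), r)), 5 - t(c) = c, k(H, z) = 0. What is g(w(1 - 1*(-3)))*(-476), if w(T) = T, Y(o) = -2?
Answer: -2380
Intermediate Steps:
t(c) = 5 - c
g(r) = 5 (g(r) = 5 - 1*0 = 5 + 0 = 5)
g(w(1 - 1*(-3)))*(-476) = 5*(-476) = -2380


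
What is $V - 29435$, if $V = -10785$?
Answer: $-40220$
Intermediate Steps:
$V - 29435 = -10785 - 29435 = -40220$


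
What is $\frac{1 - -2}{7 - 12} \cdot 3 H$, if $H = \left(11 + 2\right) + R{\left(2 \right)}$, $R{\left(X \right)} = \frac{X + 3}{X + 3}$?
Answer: $- \frac{126}{5} \approx -25.2$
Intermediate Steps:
$R{\left(X \right)} = 1$ ($R{\left(X \right)} = \frac{3 + X}{3 + X} = 1$)
$H = 14$ ($H = \left(11 + 2\right) + 1 = 13 + 1 = 14$)
$\frac{1 - -2}{7 - 12} \cdot 3 H = \frac{1 - -2}{7 - 12} \cdot 3 \cdot 14 = \frac{1 + 2}{-5} \cdot 3 \cdot 14 = 3 \left(- \frac{1}{5}\right) 3 \cdot 14 = \left(- \frac{3}{5}\right) 3 \cdot 14 = \left(- \frac{9}{5}\right) 14 = - \frac{126}{5}$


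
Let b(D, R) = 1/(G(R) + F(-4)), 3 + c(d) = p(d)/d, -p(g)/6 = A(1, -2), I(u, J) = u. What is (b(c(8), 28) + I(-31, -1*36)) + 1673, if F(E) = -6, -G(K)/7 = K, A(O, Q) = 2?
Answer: 331683/202 ≈ 1642.0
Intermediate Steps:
p(g) = -12 (p(g) = -6*2 = -12)
G(K) = -7*K
c(d) = -3 - 12/d
b(D, R) = 1/(-6 - 7*R) (b(D, R) = 1/(-7*R - 6) = 1/(-6 - 7*R))
(b(c(8), 28) + I(-31, -1*36)) + 1673 = (-1/(6 + 7*28) - 31) + 1673 = (-1/(6 + 196) - 31) + 1673 = (-1/202 - 31) + 1673 = -6263/202 + 1673 = 331683/202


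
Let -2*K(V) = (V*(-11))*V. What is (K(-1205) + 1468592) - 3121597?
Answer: 12666265/2 ≈ 6.3331e+6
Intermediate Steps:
K(V) = 11*V²/2 (K(V) = -V*(-11)*V/2 = -(-11*V)*V/2 = -(-11)*V²/2 = 11*V²/2)
(K(-1205) + 1468592) - 3121597 = ((11/2)*(-1205)² + 1468592) - 3121597 = ((11/2)*1452025 + 1468592) - 3121597 = (15972275/2 + 1468592) - 3121597 = 18909459/2 - 3121597 = 12666265/2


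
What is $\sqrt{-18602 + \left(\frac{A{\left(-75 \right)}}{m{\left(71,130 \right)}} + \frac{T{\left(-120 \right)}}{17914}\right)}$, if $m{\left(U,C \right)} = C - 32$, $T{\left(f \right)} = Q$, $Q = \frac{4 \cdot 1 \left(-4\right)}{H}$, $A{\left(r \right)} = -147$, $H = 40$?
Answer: $\frac{i \sqrt{883147213410}}{6890} \approx 136.39 i$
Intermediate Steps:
$Q = - \frac{2}{5}$ ($Q = \frac{4 \cdot 1 \left(-4\right)}{40} = 4 \left(-4\right) \frac{1}{40} = \left(-16\right) \frac{1}{40} = - \frac{2}{5} \approx -0.4$)
$T{\left(f \right)} = - \frac{2}{5}$
$m{\left(U,C \right)} = -32 + C$ ($m{\left(U,C \right)} = C - 32 = -32 + C$)
$\sqrt{-18602 + \left(\frac{A{\left(-75 \right)}}{m{\left(71,130 \right)}} + \frac{T{\left(-120 \right)}}{17914}\right)} = \sqrt{-18602 - \left(\frac{1}{44785} + \frac{147}{-32 + 130}\right)} = \sqrt{-18602 - \left(\frac{1}{44785} + \frac{147}{98}\right)} = \sqrt{-18602 - \frac{134357}{89570}} = \sqrt{- \frac{1666315497}{89570}} = \frac{i \sqrt{883147213410}}{6890}$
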